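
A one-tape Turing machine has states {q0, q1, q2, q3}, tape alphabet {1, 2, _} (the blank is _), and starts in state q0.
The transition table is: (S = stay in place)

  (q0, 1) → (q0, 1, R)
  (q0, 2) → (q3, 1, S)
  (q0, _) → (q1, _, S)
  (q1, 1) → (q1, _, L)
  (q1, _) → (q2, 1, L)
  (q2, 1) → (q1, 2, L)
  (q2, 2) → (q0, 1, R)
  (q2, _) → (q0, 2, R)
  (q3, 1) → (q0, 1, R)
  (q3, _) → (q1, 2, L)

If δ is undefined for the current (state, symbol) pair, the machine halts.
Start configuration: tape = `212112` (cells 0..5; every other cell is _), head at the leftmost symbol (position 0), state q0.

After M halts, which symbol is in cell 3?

_

q0 | __[2]12112_   read 2 → write 1, move S, go to q3
q3 | __[1]12112_   read 1 → write 1, move R, go to q0
q0 | __1[1]2112_   read 1 → write 1, move R, go to q0
q0 | __11[2]112_   read 2 → write 1, move S, go to q3
q3 | __11[1]112_   read 1 → write 1, move R, go to q0
q0 | __111[1]12_   read 1 → write 1, move R, go to q0
q0 | __1111[1]2_   read 1 → write 1, move R, go to q0
q0 | __11111[2]_   read 2 → write 1, move S, go to q3
q3 | __11111[1]_   read 1 → write 1, move R, go to q0
q0 | __111111[_]   read _ → write _, move S, go to q1
q1 | __111111[_]   read _ → write 1, move L, go to q2
q2 | __11111[1]1   read 1 → write 2, move L, go to q1
q1 | __1111[1]21   read 1 → write _, move L, go to q1
q1 | __111[1]_21   read 1 → write _, move L, go to q1
q1 | __11[1]__21   read 1 → write _, move L, go to q1
q1 | __1[1]___21   read 1 → write _, move L, go to q1
q1 | __[1]____21   read 1 → write _, move L, go to q1
q1 | _[_]_____21   read _ → write 1, move L, go to q2
q2 | [_]1_____21   read _ → write 2, move R, go to q0
q0 | 2[1]_____21   read 1 → write 1, move R, go to q0
q0 | 21[_]____21   read _ → write _, move S, go to q1
q1 | 21[_]____21   read _ → write 1, move L, go to q2
q2 | 2[1]1____21   read 1 → write 2, move L, go to q1
q1 | [2]21____21
Cell 3 holds _ when M halts.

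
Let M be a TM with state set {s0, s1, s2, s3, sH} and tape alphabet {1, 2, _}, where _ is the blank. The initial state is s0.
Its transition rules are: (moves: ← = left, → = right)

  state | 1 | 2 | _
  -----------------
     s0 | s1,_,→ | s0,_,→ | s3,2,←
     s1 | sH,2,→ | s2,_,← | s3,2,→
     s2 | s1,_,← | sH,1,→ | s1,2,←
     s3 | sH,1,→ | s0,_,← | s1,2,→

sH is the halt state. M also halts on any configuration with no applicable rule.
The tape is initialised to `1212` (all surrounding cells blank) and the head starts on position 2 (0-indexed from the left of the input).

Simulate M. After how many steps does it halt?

14

state=s0 head=2 tape=_12[1]2   (s0,1)→(s1,_,→)
state=s1 head=3 tape=_12_[2]   (s1,2)→(s2,_,←)
state=s2 head=2 tape=_12[_]_   (s2,_)→(s1,2,←)
state=s1 head=1 tape=_1[2]2_   (s1,2)→(s2,_,←)
state=s2 head=0 tape=_[1]_2_   (s2,1)→(s1,_,←)
state=s1 head=-1 tape=[_]__2_   (s1,_)→(s3,2,→)
state=s3 head=0 tape=2[_]_2_   (s3,_)→(s1,2,→)
state=s1 head=1 tape=22[_]2_   (s1,_)→(s3,2,→)
state=s3 head=2 tape=222[2]_   (s3,2)→(s0,_,←)
state=s0 head=1 tape=22[2]__   (s0,2)→(s0,_,→)
state=s0 head=2 tape=22_[_]_   (s0,_)→(s3,2,←)
state=s3 head=1 tape=22[_]2_   (s3,_)→(s1,2,→)
state=s1 head=2 tape=222[2]_   (s1,2)→(s2,_,←)
state=s2 head=1 tape=22[2]__   (s2,2)→(sH,1,→)
state=sH head=2 tape=221[_]_
M halts after 14 transitions.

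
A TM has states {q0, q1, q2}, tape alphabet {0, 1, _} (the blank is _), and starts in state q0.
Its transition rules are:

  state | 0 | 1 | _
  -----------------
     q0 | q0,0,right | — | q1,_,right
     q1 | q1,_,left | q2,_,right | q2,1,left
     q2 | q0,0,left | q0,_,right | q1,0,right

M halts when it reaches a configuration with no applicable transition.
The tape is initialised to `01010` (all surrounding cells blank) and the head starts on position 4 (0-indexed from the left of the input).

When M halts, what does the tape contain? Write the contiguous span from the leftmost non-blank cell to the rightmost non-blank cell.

state=q0 head=4 tape=0101[0]____   (q0,0)→(q0,0,right)
state=q0 head=5 tape=01010[_]___   (q0,_)→(q1,_,right)
state=q1 head=6 tape=01010_[_]__   (q1,_)→(q2,1,left)
state=q2 head=5 tape=01010[_]1__   (q2,_)→(q1,0,right)
state=q1 head=6 tape=010100[1]__   (q1,1)→(q2,_,right)
state=q2 head=7 tape=010100_[_]_   (q2,_)→(q1,0,right)
state=q1 head=8 tape=010100_0[_]   (q1,_)→(q2,1,left)
state=q2 head=7 tape=010100_[0]1   (q2,0)→(q0,0,left)
state=q0 head=6 tape=010100[_]01   (q0,_)→(q1,_,right)
state=q1 head=7 tape=010100_[0]1   (q1,0)→(q1,_,left)
state=q1 head=6 tape=010100[_]_1   (q1,_)→(q2,1,left)
state=q2 head=5 tape=01010[0]1_1   (q2,0)→(q0,0,left)
state=q0 head=4 tape=0101[0]01_1   (q0,0)→(q0,0,right)
state=q0 head=5 tape=01010[0]1_1   (q0,0)→(q0,0,right)
state=q0 head=6 tape=010100[1]_1
The non-blank tape span at halt is 0101001_1.

0101001_1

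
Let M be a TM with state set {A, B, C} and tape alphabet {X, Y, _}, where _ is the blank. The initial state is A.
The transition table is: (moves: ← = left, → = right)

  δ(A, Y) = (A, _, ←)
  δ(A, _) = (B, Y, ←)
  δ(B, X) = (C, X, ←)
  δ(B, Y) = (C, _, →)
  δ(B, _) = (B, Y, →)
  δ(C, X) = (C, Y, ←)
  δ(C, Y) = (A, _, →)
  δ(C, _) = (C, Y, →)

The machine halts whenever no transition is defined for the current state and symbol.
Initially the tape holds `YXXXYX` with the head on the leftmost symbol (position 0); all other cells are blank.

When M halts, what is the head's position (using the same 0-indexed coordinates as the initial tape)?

state=A head=0 tape=__[Y]XXXYX   (A,Y)→(A,_,←)
state=A head=-1 tape=_[_]_XXXYX   (A,_)→(B,Y,←)
state=B head=-2 tape=[_]Y_XXXYX   (B,_)→(B,Y,→)
state=B head=-1 tape=Y[Y]_XXXYX   (B,Y)→(C,_,→)
state=C head=0 tape=Y_[_]XXXYX   (C,_)→(C,Y,→)
state=C head=1 tape=Y_Y[X]XXYX   (C,X)→(C,Y,←)
state=C head=0 tape=Y_[Y]YXXYX   (C,Y)→(A,_,→)
state=A head=1 tape=Y__[Y]XXYX   (A,Y)→(A,_,←)
state=A head=0 tape=Y_[_]_XXYX   (A,_)→(B,Y,←)
state=B head=-1 tape=Y[_]Y_XXYX   (B,_)→(B,Y,→)
state=B head=0 tape=YY[Y]_XXYX   (B,Y)→(C,_,→)
state=C head=1 tape=YY_[_]XXYX   (C,_)→(C,Y,→)
state=C head=2 tape=YY_Y[X]XYX   (C,X)→(C,Y,←)
state=C head=1 tape=YY_[Y]YXYX   (C,Y)→(A,_,→)
state=A head=2 tape=YY__[Y]XYX   (A,Y)→(A,_,←)
state=A head=1 tape=YY_[_]_XYX   (A,_)→(B,Y,←)
state=B head=0 tape=YY[_]Y_XYX   (B,_)→(B,Y,→)
state=B head=1 tape=YYY[Y]_XYX   (B,Y)→(C,_,→)
state=C head=2 tape=YYY_[_]XYX   (C,_)→(C,Y,→)
state=C head=3 tape=YYY_Y[X]YX   (C,X)→(C,Y,←)
state=C head=2 tape=YYY_[Y]YYX   (C,Y)→(A,_,→)
state=A head=3 tape=YYY__[Y]YX   (A,Y)→(A,_,←)
state=A head=2 tape=YYY_[_]_YX   (A,_)→(B,Y,←)
state=B head=1 tape=YYY[_]Y_YX   (B,_)→(B,Y,→)
state=B head=2 tape=YYYY[Y]_YX   (B,Y)→(C,_,→)
state=C head=3 tape=YYYY_[_]YX   (C,_)→(C,Y,→)
state=C head=4 tape=YYYY_Y[Y]X   (C,Y)→(A,_,→)
state=A head=5 tape=YYYY_Y_[X]
At halt the head is at cell 5.

5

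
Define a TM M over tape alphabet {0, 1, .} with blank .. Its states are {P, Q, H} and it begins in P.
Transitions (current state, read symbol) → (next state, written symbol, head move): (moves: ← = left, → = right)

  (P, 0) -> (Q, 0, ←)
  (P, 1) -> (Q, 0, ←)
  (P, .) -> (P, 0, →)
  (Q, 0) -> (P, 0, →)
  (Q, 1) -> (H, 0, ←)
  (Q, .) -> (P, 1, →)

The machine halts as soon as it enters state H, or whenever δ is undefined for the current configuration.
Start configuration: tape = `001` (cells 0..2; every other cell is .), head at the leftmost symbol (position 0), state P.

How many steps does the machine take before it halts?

4

state=P head=0 tape=..[0]01   (P,0)→(Q,0,←)
state=Q head=-1 tape=.[.]001   (Q,.)→(P,1,→)
state=P head=0 tape=.1[0]01   (P,0)→(Q,0,←)
state=Q head=-1 tape=.[1]001   (Q,1)→(H,0,←)
state=H head=-2 tape=[.]0001
M halts after 4 transitions.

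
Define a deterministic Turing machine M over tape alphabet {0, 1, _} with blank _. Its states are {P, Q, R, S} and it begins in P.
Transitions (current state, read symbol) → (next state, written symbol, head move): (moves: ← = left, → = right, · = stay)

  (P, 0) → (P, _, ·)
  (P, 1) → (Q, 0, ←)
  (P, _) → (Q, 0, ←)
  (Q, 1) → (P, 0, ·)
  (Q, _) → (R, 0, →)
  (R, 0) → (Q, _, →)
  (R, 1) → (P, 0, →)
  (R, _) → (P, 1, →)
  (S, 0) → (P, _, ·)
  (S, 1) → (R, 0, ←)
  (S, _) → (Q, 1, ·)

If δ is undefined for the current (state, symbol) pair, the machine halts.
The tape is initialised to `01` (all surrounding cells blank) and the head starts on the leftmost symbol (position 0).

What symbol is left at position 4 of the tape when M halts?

state=P head=0 tape=_[0]1___   (P,0)→(P,_,·)
state=P head=0 tape=_[_]1___   (P,_)→(Q,0,←)
state=Q head=-1 tape=[_]01___   (Q,_)→(R,0,→)
state=R head=0 tape=0[0]1___   (R,0)→(Q,_,→)
state=Q head=1 tape=0_[1]___   (Q,1)→(P,0,·)
state=P head=1 tape=0_[0]___   (P,0)→(P,_,·)
state=P head=1 tape=0_[_]___   (P,_)→(Q,0,←)
state=Q head=0 tape=0[_]0___   (Q,_)→(R,0,→)
state=R head=1 tape=00[0]___   (R,0)→(Q,_,→)
state=Q head=2 tape=00_[_]__   (Q,_)→(R,0,→)
state=R head=3 tape=00_0[_]_   (R,_)→(P,1,→)
state=P head=4 tape=00_01[_]   (P,_)→(Q,0,←)
state=Q head=3 tape=00_0[1]0   (Q,1)→(P,0,·)
state=P head=3 tape=00_0[0]0   (P,0)→(P,_,·)
state=P head=3 tape=00_0[_]0   (P,_)→(Q,0,←)
state=Q head=2 tape=00_[0]00
Cell 4 holds 0 when M halts.

0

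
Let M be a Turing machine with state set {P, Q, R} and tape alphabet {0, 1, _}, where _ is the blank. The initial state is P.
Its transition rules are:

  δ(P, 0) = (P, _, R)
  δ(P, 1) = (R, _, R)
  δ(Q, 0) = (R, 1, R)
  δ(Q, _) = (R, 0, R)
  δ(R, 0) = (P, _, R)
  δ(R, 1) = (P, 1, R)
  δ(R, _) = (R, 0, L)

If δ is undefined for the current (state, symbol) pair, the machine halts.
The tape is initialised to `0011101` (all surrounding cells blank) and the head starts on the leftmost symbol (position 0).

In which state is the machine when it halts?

P | [0]011101__   read 0 → write _, move R, go to P
P | _[0]11101__   read 0 → write _, move R, go to P
P | __[1]1101__   read 1 → write _, move R, go to R
R | ___[1]101__   read 1 → write 1, move R, go to P
P | ___1[1]01__   read 1 → write _, move R, go to R
R | ___1_[0]1__   read 0 → write _, move R, go to P
P | ___1__[1]__   read 1 → write _, move R, go to R
R | ___1___[_]_   read _ → write 0, move L, go to R
R | ___1__[_]0_   read _ → write 0, move L, go to R
R | ___1_[_]00_   read _ → write 0, move L, go to R
R | ___1[_]000_   read _ → write 0, move L, go to R
R | ___[1]0000_   read 1 → write 1, move R, go to P
P | ___1[0]000_   read 0 → write _, move R, go to P
P | ___1_[0]00_   read 0 → write _, move R, go to P
P | ___1__[0]0_   read 0 → write _, move R, go to P
P | ___1___[0]_   read 0 → write _, move R, go to P
P | ___1____[_]
No transition is defined for (P, _); M halts in state P.

P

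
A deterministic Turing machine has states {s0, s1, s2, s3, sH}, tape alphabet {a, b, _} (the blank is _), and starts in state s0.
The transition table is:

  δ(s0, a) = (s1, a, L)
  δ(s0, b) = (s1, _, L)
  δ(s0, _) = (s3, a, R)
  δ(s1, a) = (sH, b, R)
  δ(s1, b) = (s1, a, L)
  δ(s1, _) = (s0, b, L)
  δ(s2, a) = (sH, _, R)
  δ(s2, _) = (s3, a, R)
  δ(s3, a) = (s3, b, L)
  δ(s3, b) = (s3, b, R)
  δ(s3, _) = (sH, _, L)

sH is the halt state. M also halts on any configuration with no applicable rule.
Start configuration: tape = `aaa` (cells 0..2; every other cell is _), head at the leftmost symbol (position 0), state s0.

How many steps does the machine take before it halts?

14

s0 | __[a]aa_   read a → write a, move L, go to s1
s1 | _[_]aaa_   read _ → write b, move L, go to s0
s0 | [_]baaa_   read _ → write a, move R, go to s3
s3 | a[b]aaa_   read b → write b, move R, go to s3
s3 | ab[a]aa_   read a → write b, move L, go to s3
s3 | a[b]baa_   read b → write b, move R, go to s3
s3 | ab[b]aa_   read b → write b, move R, go to s3
s3 | abb[a]a_   read a → write b, move L, go to s3
s3 | ab[b]ba_   read b → write b, move R, go to s3
s3 | abb[b]a_   read b → write b, move R, go to s3
s3 | abbb[a]_   read a → write b, move L, go to s3
s3 | abb[b]b_   read b → write b, move R, go to s3
s3 | abbb[b]_   read b → write b, move R, go to s3
s3 | abbbb[_]   read _ → write _, move L, go to sH
sH | abbb[b]_
M halts after 14 transitions.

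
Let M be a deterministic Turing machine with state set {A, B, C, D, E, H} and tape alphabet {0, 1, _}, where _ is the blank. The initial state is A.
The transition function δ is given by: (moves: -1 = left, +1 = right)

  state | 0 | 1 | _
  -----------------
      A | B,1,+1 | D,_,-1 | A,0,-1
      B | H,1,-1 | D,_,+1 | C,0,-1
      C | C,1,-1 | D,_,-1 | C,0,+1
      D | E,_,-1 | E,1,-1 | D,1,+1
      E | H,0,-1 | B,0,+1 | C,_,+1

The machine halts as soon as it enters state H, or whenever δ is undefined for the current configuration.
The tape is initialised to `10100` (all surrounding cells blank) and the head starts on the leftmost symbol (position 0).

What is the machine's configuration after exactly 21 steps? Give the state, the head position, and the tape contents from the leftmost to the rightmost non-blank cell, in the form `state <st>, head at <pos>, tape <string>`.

state C, head at 3, tape 10_0000

A | __[1]0100   read 1 → write _, move -1, go to D
D | _[_]_0100   read _ → write 1, move +1, go to D
D | _1[_]0100   read _ → write 1, move +1, go to D
D | _11[0]100   read 0 → write _, move -1, go to E
E | _1[1]_100   read 1 → write 0, move +1, go to B
B | _10[_]100   read _ → write 0, move -1, go to C
C | _1[0]0100   read 0 → write 1, move -1, go to C
C | _[1]10100   read 1 → write _, move -1, go to D
D | [_]_10100   read _ → write 1, move +1, go to D
D | 1[_]10100   read _ → write 1, move +1, go to D
D | 11[1]0100   read 1 → write 1, move -1, go to E
E | 1[1]10100   read 1 → write 0, move +1, go to B
B | 10[1]0100   read 1 → write _, move +1, go to D
D | 10_[0]100   read 0 → write _, move -1, go to E
E | 10[_]_100   read _ → write _, move +1, go to C
C | 10_[_]100   read _ → write 0, move +1, go to C
C | 10_0[1]00   read 1 → write _, move -1, go to D
D | 10_[0]_00   read 0 → write _, move -1, go to E
E | 10[_]__00   read _ → write _, move +1, go to C
C | 10_[_]_00   read _ → write 0, move +1, go to C
C | 10_0[_]00   read _ → write 0, move +1, go to C
C | 10_00[0]0
After 21 steps: state C, head at 3, tape 10_0000.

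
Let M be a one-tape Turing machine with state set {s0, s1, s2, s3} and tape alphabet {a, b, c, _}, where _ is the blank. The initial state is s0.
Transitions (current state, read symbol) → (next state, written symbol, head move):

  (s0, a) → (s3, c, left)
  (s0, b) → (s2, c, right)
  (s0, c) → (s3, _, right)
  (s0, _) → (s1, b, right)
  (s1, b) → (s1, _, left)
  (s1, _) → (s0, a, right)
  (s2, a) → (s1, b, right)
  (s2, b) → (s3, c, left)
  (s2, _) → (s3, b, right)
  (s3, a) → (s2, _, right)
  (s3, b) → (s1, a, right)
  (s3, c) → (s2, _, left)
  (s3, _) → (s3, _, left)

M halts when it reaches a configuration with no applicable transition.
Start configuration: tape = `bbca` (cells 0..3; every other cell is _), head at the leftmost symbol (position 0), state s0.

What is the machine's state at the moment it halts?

s2

state=s0 head=0 tape=_[b]bca   (s0,b)→(s2,c,right)
state=s2 head=1 tape=_c[b]ca   (s2,b)→(s3,c,left)
state=s3 head=0 tape=_[c]cca   (s3,c)→(s2,_,left)
state=s2 head=-1 tape=[_]_cca   (s2,_)→(s3,b,right)
state=s3 head=0 tape=b[_]cca   (s3,_)→(s3,_,left)
state=s3 head=-1 tape=[b]_cca   (s3,b)→(s1,a,right)
state=s1 head=0 tape=a[_]cca   (s1,_)→(s0,a,right)
state=s0 head=1 tape=aa[c]ca   (s0,c)→(s3,_,right)
state=s3 head=2 tape=aa_[c]a   (s3,c)→(s2,_,left)
state=s2 head=1 tape=aa[_]_a   (s2,_)→(s3,b,right)
state=s3 head=2 tape=aab[_]a   (s3,_)→(s3,_,left)
state=s3 head=1 tape=aa[b]_a   (s3,b)→(s1,a,right)
state=s1 head=2 tape=aaa[_]a   (s1,_)→(s0,a,right)
state=s0 head=3 tape=aaaa[a]   (s0,a)→(s3,c,left)
state=s3 head=2 tape=aaa[a]c   (s3,a)→(s2,_,right)
state=s2 head=3 tape=aaa_[c]
No transition is defined for (s2, c); M halts in state s2.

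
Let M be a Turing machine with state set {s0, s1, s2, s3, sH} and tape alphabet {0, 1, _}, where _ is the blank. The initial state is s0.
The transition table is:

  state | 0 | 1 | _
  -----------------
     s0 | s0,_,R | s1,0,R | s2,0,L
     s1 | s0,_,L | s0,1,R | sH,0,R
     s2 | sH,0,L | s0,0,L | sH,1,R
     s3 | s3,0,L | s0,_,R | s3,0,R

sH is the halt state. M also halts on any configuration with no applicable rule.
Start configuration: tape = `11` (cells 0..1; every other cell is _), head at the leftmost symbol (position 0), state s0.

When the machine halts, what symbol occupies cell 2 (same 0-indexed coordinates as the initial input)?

1

s0 | [1]1__   read 1 → write 0, move R, go to s1
s1 | 0[1]__   read 1 → write 1, move R, go to s0
s0 | 01[_]_   read _ → write 0, move L, go to s2
s2 | 0[1]0_   read 1 → write 0, move L, go to s0
s0 | [0]00_   read 0 → write _, move R, go to s0
s0 | _[0]0_   read 0 → write _, move R, go to s0
s0 | __[0]_   read 0 → write _, move R, go to s0
s0 | ___[_]   read _ → write 0, move L, go to s2
s2 | __[_]0   read _ → write 1, move R, go to sH
sH | __1[0]
Cell 2 holds 1 when M halts.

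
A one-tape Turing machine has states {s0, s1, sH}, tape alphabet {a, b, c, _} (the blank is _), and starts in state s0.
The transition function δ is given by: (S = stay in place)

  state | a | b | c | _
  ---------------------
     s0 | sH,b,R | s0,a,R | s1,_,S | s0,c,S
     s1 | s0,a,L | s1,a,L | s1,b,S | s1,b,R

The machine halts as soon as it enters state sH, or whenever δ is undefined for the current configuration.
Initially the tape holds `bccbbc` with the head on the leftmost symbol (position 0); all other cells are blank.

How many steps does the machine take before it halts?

state=s0 head=0 tape=_[b]ccbbc   (s0,b)→(s0,a,R)
state=s0 head=1 tape=_a[c]cbbc   (s0,c)→(s1,_,S)
state=s1 head=1 tape=_a[_]cbbc   (s1,_)→(s1,b,R)
state=s1 head=2 tape=_ab[c]bbc   (s1,c)→(s1,b,S)
state=s1 head=2 tape=_ab[b]bbc   (s1,b)→(s1,a,L)
state=s1 head=1 tape=_a[b]abbc   (s1,b)→(s1,a,L)
state=s1 head=0 tape=_[a]aabbc   (s1,a)→(s0,a,L)
state=s0 head=-1 tape=[_]aaabbc   (s0,_)→(s0,c,S)
state=s0 head=-1 tape=[c]aaabbc   (s0,c)→(s1,_,S)
state=s1 head=-1 tape=[_]aaabbc   (s1,_)→(s1,b,R)
state=s1 head=0 tape=b[a]aabbc   (s1,a)→(s0,a,L)
state=s0 head=-1 tape=[b]aaabbc   (s0,b)→(s0,a,R)
state=s0 head=0 tape=a[a]aabbc   (s0,a)→(sH,b,R)
state=sH head=1 tape=ab[a]abbc
M halts after 13 transitions.

13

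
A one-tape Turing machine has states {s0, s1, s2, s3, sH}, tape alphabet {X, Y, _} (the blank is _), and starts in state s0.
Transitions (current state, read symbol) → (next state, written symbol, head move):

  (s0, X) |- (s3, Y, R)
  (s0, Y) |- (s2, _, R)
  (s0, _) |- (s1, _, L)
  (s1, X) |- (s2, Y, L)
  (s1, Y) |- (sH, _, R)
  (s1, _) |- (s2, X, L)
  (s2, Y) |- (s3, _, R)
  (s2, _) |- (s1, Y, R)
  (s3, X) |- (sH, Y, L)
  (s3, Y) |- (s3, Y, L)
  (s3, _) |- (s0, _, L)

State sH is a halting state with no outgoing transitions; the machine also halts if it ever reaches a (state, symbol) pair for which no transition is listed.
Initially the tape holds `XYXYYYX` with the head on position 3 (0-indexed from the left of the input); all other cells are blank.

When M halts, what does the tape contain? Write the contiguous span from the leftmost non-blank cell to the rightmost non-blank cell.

state=s0 head=3 tape=XYX[Y]YYX   (s0,Y)→(s2,_,R)
state=s2 head=4 tape=XYX_[Y]YX   (s2,Y)→(s3,_,R)
state=s3 head=5 tape=XYX__[Y]X   (s3,Y)→(s3,Y,L)
state=s3 head=4 tape=XYX_[_]YX   (s3,_)→(s0,_,L)
state=s0 head=3 tape=XYX[_]_YX   (s0,_)→(s1,_,L)
state=s1 head=2 tape=XY[X]__YX   (s1,X)→(s2,Y,L)
state=s2 head=1 tape=X[Y]Y__YX   (s2,Y)→(s3,_,R)
state=s3 head=2 tape=X_[Y]__YX   (s3,Y)→(s3,Y,L)
state=s3 head=1 tape=X[_]Y__YX   (s3,_)→(s0,_,L)
state=s0 head=0 tape=[X]_Y__YX   (s0,X)→(s3,Y,R)
state=s3 head=1 tape=Y[_]Y__YX   (s3,_)→(s0,_,L)
state=s0 head=0 tape=[Y]_Y__YX   (s0,Y)→(s2,_,R)
state=s2 head=1 tape=_[_]Y__YX   (s2,_)→(s1,Y,R)
state=s1 head=2 tape=_Y[Y]__YX   (s1,Y)→(sH,_,R)
state=sH head=3 tape=_Y_[_]_YX
The non-blank tape span at halt is Y___YX.

Y___YX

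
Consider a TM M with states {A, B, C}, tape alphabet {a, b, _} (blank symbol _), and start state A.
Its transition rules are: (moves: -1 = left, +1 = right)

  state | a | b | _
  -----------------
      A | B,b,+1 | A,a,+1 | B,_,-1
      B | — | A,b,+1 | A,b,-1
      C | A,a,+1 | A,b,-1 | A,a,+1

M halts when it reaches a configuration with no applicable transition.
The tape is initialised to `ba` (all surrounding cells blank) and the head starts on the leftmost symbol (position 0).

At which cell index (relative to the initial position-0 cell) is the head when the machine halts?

2

A | [b]a__   read b → write a, move +1, go to A
A | a[a]__   read a → write b, move +1, go to B
B | ab[_]_   read _ → write b, move -1, go to A
A | a[b]b_   read b → write a, move +1, go to A
A | aa[b]_   read b → write a, move +1, go to A
A | aaa[_]   read _ → write _, move -1, go to B
B | aa[a]_
At halt the head is at cell 2.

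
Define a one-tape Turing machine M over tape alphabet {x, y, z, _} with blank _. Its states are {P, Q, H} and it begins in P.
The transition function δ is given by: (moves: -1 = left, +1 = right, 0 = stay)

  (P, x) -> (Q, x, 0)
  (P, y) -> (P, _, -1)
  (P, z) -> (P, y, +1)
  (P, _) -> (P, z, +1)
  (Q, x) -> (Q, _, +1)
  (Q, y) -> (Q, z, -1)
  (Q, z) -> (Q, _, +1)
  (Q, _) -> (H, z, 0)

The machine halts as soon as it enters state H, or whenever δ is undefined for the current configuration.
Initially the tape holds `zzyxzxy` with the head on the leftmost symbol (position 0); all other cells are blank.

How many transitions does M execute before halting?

state=P head=0 tape=_[z]zyxzxy   (P,z)→(P,y,+1)
state=P head=1 tape=_y[z]yxzxy   (P,z)→(P,y,+1)
state=P head=2 tape=_yy[y]xzxy   (P,y)→(P,_,-1)
state=P head=1 tape=_y[y]_xzxy   (P,y)→(P,_,-1)
state=P head=0 tape=_[y]__xzxy   (P,y)→(P,_,-1)
state=P head=-1 tape=[_]___xzxy   (P,_)→(P,z,+1)
state=P head=0 tape=z[_]__xzxy   (P,_)→(P,z,+1)
state=P head=1 tape=zz[_]_xzxy   (P,_)→(P,z,+1)
state=P head=2 tape=zzz[_]xzxy   (P,_)→(P,z,+1)
state=P head=3 tape=zzzz[x]zxy   (P,x)→(Q,x,0)
state=Q head=3 tape=zzzz[x]zxy   (Q,x)→(Q,_,+1)
state=Q head=4 tape=zzzz_[z]xy   (Q,z)→(Q,_,+1)
state=Q head=5 tape=zzzz__[x]y   (Q,x)→(Q,_,+1)
state=Q head=6 tape=zzzz___[y]   (Q,y)→(Q,z,-1)
state=Q head=5 tape=zzzz__[_]z   (Q,_)→(H,z,0)
state=H head=5 tape=zzzz__[z]z
M halts after 15 transitions.

15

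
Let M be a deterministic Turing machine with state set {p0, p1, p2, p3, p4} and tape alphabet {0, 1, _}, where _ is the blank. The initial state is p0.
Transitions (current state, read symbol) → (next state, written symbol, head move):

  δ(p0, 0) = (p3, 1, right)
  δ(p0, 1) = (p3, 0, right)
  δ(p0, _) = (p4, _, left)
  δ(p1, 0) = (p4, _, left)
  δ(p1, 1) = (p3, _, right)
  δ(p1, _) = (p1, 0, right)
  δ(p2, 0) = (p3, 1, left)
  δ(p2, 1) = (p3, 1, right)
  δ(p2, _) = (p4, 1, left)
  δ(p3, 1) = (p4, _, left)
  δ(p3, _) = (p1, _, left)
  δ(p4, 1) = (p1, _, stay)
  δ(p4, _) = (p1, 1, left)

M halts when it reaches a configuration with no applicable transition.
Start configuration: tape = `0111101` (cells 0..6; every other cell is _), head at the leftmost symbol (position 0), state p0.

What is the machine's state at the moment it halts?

p0 | [0]111101   read 0 → write 1, move right, go to p3
p3 | 1[1]11101   read 1 → write _, move left, go to p4
p4 | [1]_11101   read 1 → write _, move stay, go to p1
p1 | [_]_11101   read _ → write 0, move right, go to p1
p1 | 0[_]11101   read _ → write 0, move right, go to p1
p1 | 00[1]1101   read 1 → write _, move right, go to p3
p3 | 00_[1]101   read 1 → write _, move left, go to p4
p4 | 00[_]_101   read _ → write 1, move left, go to p1
p1 | 0[0]1_101   read 0 → write _, move left, go to p4
p4 | [0]_1_101
No transition is defined for (p4, 0); M halts in state p4.

p4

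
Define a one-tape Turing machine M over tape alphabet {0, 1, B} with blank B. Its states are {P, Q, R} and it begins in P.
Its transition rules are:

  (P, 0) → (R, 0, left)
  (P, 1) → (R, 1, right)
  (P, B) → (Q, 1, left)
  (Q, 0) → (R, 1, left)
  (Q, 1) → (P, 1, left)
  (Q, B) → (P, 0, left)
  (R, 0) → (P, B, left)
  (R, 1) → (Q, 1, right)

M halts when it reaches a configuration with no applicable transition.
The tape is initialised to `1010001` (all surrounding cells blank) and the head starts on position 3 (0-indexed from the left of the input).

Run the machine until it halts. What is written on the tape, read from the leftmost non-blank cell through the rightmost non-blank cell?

1011111

state=P head=3 tape=101[0]001B   (P,0)→(R,0,left)
state=R head=2 tape=10[1]0001B   (R,1)→(Q,1,right)
state=Q head=3 tape=101[0]001B   (Q,0)→(R,1,left)
state=R head=2 tape=10[1]1001B   (R,1)→(Q,1,right)
state=Q head=3 tape=101[1]001B   (Q,1)→(P,1,left)
state=P head=2 tape=10[1]1001B   (P,1)→(R,1,right)
state=R head=3 tape=101[1]001B   (R,1)→(Q,1,right)
state=Q head=4 tape=1011[0]01B   (Q,0)→(R,1,left)
state=R head=3 tape=101[1]101B   (R,1)→(Q,1,right)
state=Q head=4 tape=1011[1]01B   (Q,1)→(P,1,left)
state=P head=3 tape=101[1]101B   (P,1)→(R,1,right)
state=R head=4 tape=1011[1]01B   (R,1)→(Q,1,right)
state=Q head=5 tape=10111[0]1B   (Q,0)→(R,1,left)
state=R head=4 tape=1011[1]11B   (R,1)→(Q,1,right)
state=Q head=5 tape=10111[1]1B   (Q,1)→(P,1,left)
state=P head=4 tape=1011[1]11B   (P,1)→(R,1,right)
state=R head=5 tape=10111[1]1B   (R,1)→(Q,1,right)
state=Q head=6 tape=101111[1]B   (Q,1)→(P,1,left)
state=P head=5 tape=10111[1]1B   (P,1)→(R,1,right)
state=R head=6 tape=101111[1]B   (R,1)→(Q,1,right)
state=Q head=7 tape=1011111[B]   (Q,B)→(P,0,left)
state=P head=6 tape=101111[1]0   (P,1)→(R,1,right)
state=R head=7 tape=1011111[0]   (R,0)→(P,B,left)
state=P head=6 tape=101111[1]B   (P,1)→(R,1,right)
state=R head=7 tape=1011111[B]
The non-blank tape span at halt is 1011111.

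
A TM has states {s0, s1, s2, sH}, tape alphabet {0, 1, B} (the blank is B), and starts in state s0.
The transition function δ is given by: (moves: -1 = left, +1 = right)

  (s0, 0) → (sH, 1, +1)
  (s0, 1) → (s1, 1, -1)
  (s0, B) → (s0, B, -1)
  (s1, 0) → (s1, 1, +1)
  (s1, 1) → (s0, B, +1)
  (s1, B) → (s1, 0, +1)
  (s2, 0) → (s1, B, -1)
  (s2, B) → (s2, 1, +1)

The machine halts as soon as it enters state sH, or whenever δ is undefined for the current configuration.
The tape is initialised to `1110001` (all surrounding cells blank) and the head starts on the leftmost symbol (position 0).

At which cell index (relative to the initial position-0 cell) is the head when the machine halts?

4

s0 | B[1]110001   read 1 → write 1, move -1, go to s1
s1 | [B]1110001   read B → write 0, move +1, go to s1
s1 | 0[1]110001   read 1 → write B, move +1, go to s0
s0 | 0B[1]10001   read 1 → write 1, move -1, go to s1
s1 | 0[B]110001   read B → write 0, move +1, go to s1
s1 | 00[1]10001   read 1 → write B, move +1, go to s0
s0 | 00B[1]0001   read 1 → write 1, move -1, go to s1
s1 | 00[B]10001   read B → write 0, move +1, go to s1
s1 | 000[1]0001   read 1 → write B, move +1, go to s0
s0 | 000B[0]001   read 0 → write 1, move +1, go to sH
sH | 000B1[0]01
At halt the head is at cell 4.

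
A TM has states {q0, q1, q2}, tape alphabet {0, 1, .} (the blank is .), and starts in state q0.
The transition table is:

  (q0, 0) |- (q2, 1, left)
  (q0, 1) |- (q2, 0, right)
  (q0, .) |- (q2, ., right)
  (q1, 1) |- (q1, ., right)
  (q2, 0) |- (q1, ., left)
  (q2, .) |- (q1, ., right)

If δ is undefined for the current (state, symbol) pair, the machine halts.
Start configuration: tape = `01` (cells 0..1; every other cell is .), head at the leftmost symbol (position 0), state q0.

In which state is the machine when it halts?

q0 | .[0]1.   read 0 → write 1, move left, go to q2
q2 | [.]11.   read . → write ., move right, go to q1
q1 | .[1]1.   read 1 → write ., move right, go to q1
q1 | ..[1].   read 1 → write ., move right, go to q1
q1 | ...[.]
No transition is defined for (q1, .); M halts in state q1.

q1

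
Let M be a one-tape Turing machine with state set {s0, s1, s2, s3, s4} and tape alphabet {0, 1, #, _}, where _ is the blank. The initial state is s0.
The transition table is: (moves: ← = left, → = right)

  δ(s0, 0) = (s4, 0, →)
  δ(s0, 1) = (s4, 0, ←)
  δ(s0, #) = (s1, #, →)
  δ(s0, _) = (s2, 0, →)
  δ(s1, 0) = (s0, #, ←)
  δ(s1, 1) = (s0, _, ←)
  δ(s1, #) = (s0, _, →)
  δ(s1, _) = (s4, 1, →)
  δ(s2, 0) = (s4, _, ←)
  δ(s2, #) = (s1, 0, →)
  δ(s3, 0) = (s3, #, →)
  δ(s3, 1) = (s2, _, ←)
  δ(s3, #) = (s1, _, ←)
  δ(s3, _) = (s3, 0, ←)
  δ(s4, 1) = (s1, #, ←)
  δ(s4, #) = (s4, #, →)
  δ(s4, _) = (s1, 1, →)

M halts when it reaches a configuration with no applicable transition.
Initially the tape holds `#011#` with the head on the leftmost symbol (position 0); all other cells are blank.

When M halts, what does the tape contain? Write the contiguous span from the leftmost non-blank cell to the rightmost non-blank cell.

state=s0 head=0 tape=[#]011#   (s0,#)→(s1,#,→)
state=s1 head=1 tape=#[0]11#   (s1,0)→(s0,#,←)
state=s0 head=0 tape=[#]#11#   (s0,#)→(s1,#,→)
state=s1 head=1 tape=#[#]11#   (s1,#)→(s0,_,→)
state=s0 head=2 tape=#_[1]1#   (s0,1)→(s4,0,←)
state=s4 head=1 tape=#[_]01#   (s4,_)→(s1,1,→)
state=s1 head=2 tape=#1[0]1#   (s1,0)→(s0,#,←)
state=s0 head=1 tape=#[1]#1#   (s0,1)→(s4,0,←)
state=s4 head=0 tape=[#]0#1#   (s4,#)→(s4,#,→)
state=s4 head=1 tape=#[0]#1#
The non-blank tape span at halt is #0#1#.

#0#1#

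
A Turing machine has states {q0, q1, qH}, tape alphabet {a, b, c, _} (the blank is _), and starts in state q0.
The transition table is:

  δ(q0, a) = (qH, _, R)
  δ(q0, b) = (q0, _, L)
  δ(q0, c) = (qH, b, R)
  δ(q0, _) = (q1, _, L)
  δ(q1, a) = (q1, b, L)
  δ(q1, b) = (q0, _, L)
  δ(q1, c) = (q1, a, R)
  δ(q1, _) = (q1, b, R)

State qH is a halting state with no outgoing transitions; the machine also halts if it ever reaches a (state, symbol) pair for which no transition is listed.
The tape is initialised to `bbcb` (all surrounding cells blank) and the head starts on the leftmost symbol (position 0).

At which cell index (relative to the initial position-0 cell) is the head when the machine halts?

3

q0 | ____[b]bcb   read b → write _, move L, go to q0
q0 | ___[_]_bcb   read _ → write _, move L, go to q1
q1 | __[_]__bcb   read _ → write b, move R, go to q1
q1 | __b[_]_bcb   read _ → write b, move R, go to q1
q1 | __bb[_]bcb   read _ → write b, move R, go to q1
q1 | __bbb[b]cb   read b → write _, move L, go to q0
q0 | __bb[b]_cb   read b → write _, move L, go to q0
q0 | __b[b]__cb   read b → write _, move L, go to q0
q0 | __[b]___cb   read b → write _, move L, go to q0
q0 | _[_]____cb   read _ → write _, move L, go to q1
q1 | [_]_____cb   read _ → write b, move R, go to q1
q1 | b[_]____cb   read _ → write b, move R, go to q1
q1 | bb[_]___cb   read _ → write b, move R, go to q1
q1 | bbb[_]__cb   read _ → write b, move R, go to q1
q1 | bbbb[_]_cb   read _ → write b, move R, go to q1
q1 | bbbbb[_]cb   read _ → write b, move R, go to q1
q1 | bbbbbb[c]b   read c → write a, move R, go to q1
q1 | bbbbbba[b]   read b → write _, move L, go to q0
q0 | bbbbbb[a]_   read a → write _, move R, go to qH
qH | bbbbbb_[_]
At halt the head is at cell 3.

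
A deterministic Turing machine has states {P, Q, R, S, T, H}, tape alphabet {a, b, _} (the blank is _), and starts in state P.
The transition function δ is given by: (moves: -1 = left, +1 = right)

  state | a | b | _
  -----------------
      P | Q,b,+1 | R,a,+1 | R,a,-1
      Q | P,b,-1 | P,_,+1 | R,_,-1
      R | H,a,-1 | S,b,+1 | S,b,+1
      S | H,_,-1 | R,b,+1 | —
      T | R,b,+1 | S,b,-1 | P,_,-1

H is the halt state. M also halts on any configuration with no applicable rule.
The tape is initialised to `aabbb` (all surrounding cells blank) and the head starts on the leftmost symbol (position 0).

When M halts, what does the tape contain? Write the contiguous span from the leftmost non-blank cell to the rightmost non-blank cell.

P | [a]abbb__   read a → write b, move +1, go to Q
Q | b[a]bbb__   read a → write b, move -1, go to P
P | [b]bbbb__   read b → write a, move +1, go to R
R | a[b]bbb__   read b → write b, move +1, go to S
S | ab[b]bb__   read b → write b, move +1, go to R
R | abb[b]b__   read b → write b, move +1, go to S
S | abbb[b]__   read b → write b, move +1, go to R
R | abbbb[_]_   read _ → write b, move +1, go to S
S | abbbbb[_]
The non-blank tape span at halt is abbbbb.

abbbbb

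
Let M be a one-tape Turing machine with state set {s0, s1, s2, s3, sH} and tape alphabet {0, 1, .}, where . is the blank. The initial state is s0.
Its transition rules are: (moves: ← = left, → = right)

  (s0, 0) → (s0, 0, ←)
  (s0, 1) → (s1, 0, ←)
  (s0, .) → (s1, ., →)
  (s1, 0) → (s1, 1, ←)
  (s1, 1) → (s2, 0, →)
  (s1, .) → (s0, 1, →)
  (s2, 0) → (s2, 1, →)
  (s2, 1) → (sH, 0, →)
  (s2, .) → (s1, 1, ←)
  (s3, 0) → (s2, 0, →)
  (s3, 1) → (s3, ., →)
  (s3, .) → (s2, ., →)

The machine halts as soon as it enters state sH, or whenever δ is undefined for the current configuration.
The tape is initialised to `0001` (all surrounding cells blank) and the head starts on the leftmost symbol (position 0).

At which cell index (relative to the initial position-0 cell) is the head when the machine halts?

state=s0 head=0 tape=.[0]001.   (s0,0)→(s0,0,←)
state=s0 head=-1 tape=[.]0001.   (s0,.)→(s1,.,→)
state=s1 head=0 tape=.[0]001.   (s1,0)→(s1,1,←)
state=s1 head=-1 tape=[.]1001.   (s1,.)→(s0,1,→)
state=s0 head=0 tape=1[1]001.   (s0,1)→(s1,0,←)
state=s1 head=-1 tape=[1]0001.   (s1,1)→(s2,0,→)
state=s2 head=0 tape=0[0]001.   (s2,0)→(s2,1,→)
state=s2 head=1 tape=01[0]01.   (s2,0)→(s2,1,→)
state=s2 head=2 tape=011[0]1.   (s2,0)→(s2,1,→)
state=s2 head=3 tape=0111[1].   (s2,1)→(sH,0,→)
state=sH head=4 tape=01110[.]
At halt the head is at cell 4.

4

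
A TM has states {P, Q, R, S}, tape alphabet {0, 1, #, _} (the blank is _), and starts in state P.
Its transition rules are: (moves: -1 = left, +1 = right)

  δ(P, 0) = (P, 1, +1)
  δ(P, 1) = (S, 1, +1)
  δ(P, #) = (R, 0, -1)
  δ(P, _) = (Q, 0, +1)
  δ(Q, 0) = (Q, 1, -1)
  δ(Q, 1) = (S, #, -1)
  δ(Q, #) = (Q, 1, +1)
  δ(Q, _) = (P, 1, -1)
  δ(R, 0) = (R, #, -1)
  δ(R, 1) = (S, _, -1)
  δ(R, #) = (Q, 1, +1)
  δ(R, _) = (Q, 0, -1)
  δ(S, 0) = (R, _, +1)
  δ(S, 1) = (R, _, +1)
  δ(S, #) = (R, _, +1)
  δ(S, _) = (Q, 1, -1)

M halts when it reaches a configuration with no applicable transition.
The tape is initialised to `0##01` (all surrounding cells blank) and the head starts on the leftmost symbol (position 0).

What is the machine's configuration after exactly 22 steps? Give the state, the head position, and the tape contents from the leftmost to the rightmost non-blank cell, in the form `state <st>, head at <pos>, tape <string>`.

P | ____[0]##01   read 0 → write 1, move +1, go to P
P | ____1[#]#01   read # → write 0, move -1, go to R
R | ____[1]0#01   read 1 → write _, move -1, go to S
S | ___[_]_0#01   read _ → write 1, move -1, go to Q
Q | __[_]1_0#01   read _ → write 1, move -1, go to P
P | _[_]11_0#01   read _ → write 0, move +1, go to Q
Q | _0[1]1_0#01   read 1 → write #, move -1, go to S
S | _[0]#1_0#01   read 0 → write _, move +1, go to R
R | __[#]1_0#01   read # → write 1, move +1, go to Q
Q | __1[1]_0#01   read 1 → write #, move -1, go to S
S | __[1]#_0#01   read 1 → write _, move +1, go to R
R | ___[#]_0#01   read # → write 1, move +1, go to Q
Q | ___1[_]0#01   read _ → write 1, move -1, go to P
P | ___[1]10#01   read 1 → write 1, move +1, go to S
S | ___1[1]0#01   read 1 → write _, move +1, go to R
R | ___1_[0]#01   read 0 → write #, move -1, go to R
R | ___1[_]##01   read _ → write 0, move -1, go to Q
Q | ___[1]0##01   read 1 → write #, move -1, go to S
S | __[_]#0##01   read _ → write 1, move -1, go to Q
Q | _[_]1#0##01   read _ → write 1, move -1, go to P
P | [_]11#0##01   read _ → write 0, move +1, go to Q
Q | 0[1]1#0##01   read 1 → write #, move -1, go to S
S | [0]#1#0##01
After 22 steps: state S, head at -4, tape 0#1#0##01.

state S, head at -4, tape 0#1#0##01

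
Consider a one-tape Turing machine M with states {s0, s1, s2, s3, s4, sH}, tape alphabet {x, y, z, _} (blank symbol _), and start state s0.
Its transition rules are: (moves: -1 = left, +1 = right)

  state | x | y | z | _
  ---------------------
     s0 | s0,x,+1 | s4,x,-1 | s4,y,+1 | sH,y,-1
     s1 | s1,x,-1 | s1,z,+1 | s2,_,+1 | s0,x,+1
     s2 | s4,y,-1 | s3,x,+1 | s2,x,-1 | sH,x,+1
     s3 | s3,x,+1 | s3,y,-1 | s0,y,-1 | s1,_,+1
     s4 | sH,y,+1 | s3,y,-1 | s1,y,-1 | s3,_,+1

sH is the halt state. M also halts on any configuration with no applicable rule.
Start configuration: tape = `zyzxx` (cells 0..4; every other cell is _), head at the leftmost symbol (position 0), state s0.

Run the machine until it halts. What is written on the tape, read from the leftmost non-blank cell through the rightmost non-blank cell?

state=s0 head=0 tape=_[z]yzxx__   (s0,z)→(s4,y,+1)
state=s4 head=1 tape=_y[y]zxx__   (s4,y)→(s3,y,-1)
state=s3 head=0 tape=_[y]yzxx__   (s3,y)→(s3,y,-1)
state=s3 head=-1 tape=[_]yyzxx__   (s3,_)→(s1,_,+1)
state=s1 head=0 tape=_[y]yzxx__   (s1,y)→(s1,z,+1)
state=s1 head=1 tape=_z[y]zxx__   (s1,y)→(s1,z,+1)
state=s1 head=2 tape=_zz[z]xx__   (s1,z)→(s2,_,+1)
state=s2 head=3 tape=_zz_[x]x__   (s2,x)→(s4,y,-1)
state=s4 head=2 tape=_zz[_]yx__   (s4,_)→(s3,_,+1)
state=s3 head=3 tape=_zz_[y]x__   (s3,y)→(s3,y,-1)
state=s3 head=2 tape=_zz[_]yx__   (s3,_)→(s1,_,+1)
state=s1 head=3 tape=_zz_[y]x__   (s1,y)→(s1,z,+1)
state=s1 head=4 tape=_zz_z[x]__   (s1,x)→(s1,x,-1)
state=s1 head=3 tape=_zz_[z]x__   (s1,z)→(s2,_,+1)
state=s2 head=4 tape=_zz__[x]__   (s2,x)→(s4,y,-1)
state=s4 head=3 tape=_zz_[_]y__   (s4,_)→(s3,_,+1)
state=s3 head=4 tape=_zz__[y]__   (s3,y)→(s3,y,-1)
state=s3 head=3 tape=_zz_[_]y__   (s3,_)→(s1,_,+1)
state=s1 head=4 tape=_zz__[y]__   (s1,y)→(s1,z,+1)
state=s1 head=5 tape=_zz__z[_]_   (s1,_)→(s0,x,+1)
state=s0 head=6 tape=_zz__zx[_]   (s0,_)→(sH,y,-1)
state=sH head=5 tape=_zz__z[x]y
The non-blank tape span at halt is zz__zxy.

zz__zxy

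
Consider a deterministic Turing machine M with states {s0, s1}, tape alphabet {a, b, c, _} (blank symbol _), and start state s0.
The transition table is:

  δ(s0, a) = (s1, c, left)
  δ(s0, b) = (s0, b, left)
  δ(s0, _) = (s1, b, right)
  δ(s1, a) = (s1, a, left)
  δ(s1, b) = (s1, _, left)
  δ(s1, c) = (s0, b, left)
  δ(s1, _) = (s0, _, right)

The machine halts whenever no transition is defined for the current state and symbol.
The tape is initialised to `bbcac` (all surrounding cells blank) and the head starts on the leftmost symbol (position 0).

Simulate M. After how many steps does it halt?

s0 | __[b]bcac   read b → write b, move left, go to s0
s0 | _[_]bbcac   read _ → write b, move right, go to s1
s1 | _b[b]bcac   read b → write _, move left, go to s1
s1 | _[b]_bcac   read b → write _, move left, go to s1
s1 | [_]__bcac   read _ → write _, move right, go to s0
s0 | _[_]_bcac   read _ → write b, move right, go to s1
s1 | _b[_]bcac   read _ → write _, move right, go to s0
s0 | _b_[b]cac   read b → write b, move left, go to s0
s0 | _b[_]bcac   read _ → write b, move right, go to s1
s1 | _bb[b]cac   read b → write _, move left, go to s1
s1 | _b[b]_cac   read b → write _, move left, go to s1
s1 | _[b]__cac   read b → write _, move left, go to s1
s1 | [_]___cac   read _ → write _, move right, go to s0
s0 | _[_]__cac   read _ → write b, move right, go to s1
s1 | _b[_]_cac   read _ → write _, move right, go to s0
s0 | _b_[_]cac   read _ → write b, move right, go to s1
s1 | _b_b[c]ac   read c → write b, move left, go to s0
s0 | _b_[b]bac   read b → write b, move left, go to s0
s0 | _b[_]bbac   read _ → write b, move right, go to s1
s1 | _bb[b]bac   read b → write _, move left, go to s1
s1 | _b[b]_bac   read b → write _, move left, go to s1
s1 | _[b]__bac   read b → write _, move left, go to s1
s1 | [_]___bac   read _ → write _, move right, go to s0
s0 | _[_]__bac   read _ → write b, move right, go to s1
s1 | _b[_]_bac   read _ → write _, move right, go to s0
s0 | _b_[_]bac   read _ → write b, move right, go to s1
s1 | _b_b[b]ac   read b → write _, move left, go to s1
s1 | _b_[b]_ac   read b → write _, move left, go to s1
s1 | _b[_]__ac   read _ → write _, move right, go to s0
s0 | _b_[_]_ac   read _ → write b, move right, go to s1
s1 | _b_b[_]ac   read _ → write _, move right, go to s0
s0 | _b_b_[a]c   read a → write c, move left, go to s1
s1 | _b_b[_]cc   read _ → write _, move right, go to s0
s0 | _b_b_[c]c
M halts after 33 transitions.

33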